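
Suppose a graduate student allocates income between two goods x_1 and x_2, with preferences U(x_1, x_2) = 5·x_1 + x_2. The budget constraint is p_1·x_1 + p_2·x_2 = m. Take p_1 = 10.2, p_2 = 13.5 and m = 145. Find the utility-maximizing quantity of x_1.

x_1* = 14.2157

Perfect substitutes: compare marginal utility per dollar. 5/p_1 vs 1/p_2 → 0.4902 vs 0.0741.
x_1 gives more utility per dollar, so spend all income on x_1: x_1* = m/p_1, x_2* = 0.
Numerically: x_1* = 14.2157, x_2* = 0.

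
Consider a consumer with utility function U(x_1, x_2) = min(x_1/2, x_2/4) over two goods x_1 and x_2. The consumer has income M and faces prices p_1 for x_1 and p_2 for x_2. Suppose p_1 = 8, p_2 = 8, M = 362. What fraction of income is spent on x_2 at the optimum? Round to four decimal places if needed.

share on x_2 = 0.6667

Demand: x_1*(p_1,p_2,M) = 2·M/(2·p_1 + 4·p_2), x_2* = 4·M/(2·p_1 + 4·p_2).
Here 2·8 + 4·8 = 48, giving x_1* = 15.0833 and x_2* = 30.1667.
Expenditure on x_2: 8·30.1667 = 241.3333; share = 0.6667.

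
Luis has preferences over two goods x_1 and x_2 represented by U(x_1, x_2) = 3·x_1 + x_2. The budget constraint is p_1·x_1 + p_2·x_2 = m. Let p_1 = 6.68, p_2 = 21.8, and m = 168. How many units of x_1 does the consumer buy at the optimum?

x_1* = 25.1497

Linear utility — the consumer picks whichever good has higher MU/price: 3/6.68 = 0.4491 vs 1/21.8 = 0.0459.
x_1 gives more utility per dollar, so spend all income on x_1: x_1* = m/p_1, x_2* = 0.
Numerically: x_1* = 25.1497, x_2* = 0.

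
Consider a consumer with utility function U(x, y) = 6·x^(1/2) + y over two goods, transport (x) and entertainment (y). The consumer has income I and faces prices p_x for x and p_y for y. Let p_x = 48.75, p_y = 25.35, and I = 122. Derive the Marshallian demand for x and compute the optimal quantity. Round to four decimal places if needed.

Utility is quasi-linear in y; the FOC for x is 3/√x = p_x/p_y.
Thus x* = (3·p_y/p_x)² — independent of I — with the rest of income spent on y.
Plugging in: x* = (3·25.35/48.75)² = 2.4336.

x* = 2.4336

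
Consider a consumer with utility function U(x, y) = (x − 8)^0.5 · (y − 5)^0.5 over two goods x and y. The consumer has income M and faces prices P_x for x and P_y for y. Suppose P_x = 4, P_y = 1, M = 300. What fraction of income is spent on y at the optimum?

share on y = 0.455

This is Cobb-Douglas in (x−8, y−5): tangency gives 0.5·P_y·(y−5) = 0.5·P_x·(x−8).
Substituting into the budget: x* = 8 + 0.5·(M − 8·P_x − 5·P_y)/P_x, and y* = 5 + 0.5·(…)/P_y.
Discretionary income = 300 − 8·4 − 5·1 = 263; x* = 8 + 0.5·263/4 = 40.875; y* = 5 + 0.5·263/1 = 136.5.
Expenditure on y: 1·136.5 = 136.5; share = 0.455.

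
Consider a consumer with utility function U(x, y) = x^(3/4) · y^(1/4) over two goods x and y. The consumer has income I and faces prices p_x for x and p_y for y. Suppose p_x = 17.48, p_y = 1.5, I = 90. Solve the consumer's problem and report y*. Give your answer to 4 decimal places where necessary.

y* = 15

MU_x/MU_y = (0.75·y)/(0.25·x); tangency sets this equal to p_x/p_y.
Rearranging, p_y·y = (1/3)·p_x·x. Substituting into the budget gives p_x·x·(1 + (1/3)) = I.
Demand: x*(p_x,p_y,I) = 0.75·I/p_x and y* = 0.25·I/p_y.
At p_x=17.48, p_y=1.5, I=90: y* = 0.25·90/1.5 = 15.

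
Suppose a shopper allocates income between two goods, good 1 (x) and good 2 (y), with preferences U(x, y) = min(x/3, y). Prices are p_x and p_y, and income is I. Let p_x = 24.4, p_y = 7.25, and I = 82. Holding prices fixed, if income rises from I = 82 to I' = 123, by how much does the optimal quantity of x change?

With perfect complements, no substitution: consume in ratio x:y = 3:1.
Budget: p_x·x + p_y·(1/3)·x = I, so (3·p_x + p_y)·x = 3·I.
Demand: x*(p_x,p_y,I) = 3·I/(3·p_x + p_y), y* = I/(3·p_x + p_y).
Here 3·24.4 + 7.25 = 80.45, giving x* = 3.0578.
At I' = 123: x* = 4.5867. Change: 4.5867 − 3.0578 = 1.5289.

Δx* = 1.5289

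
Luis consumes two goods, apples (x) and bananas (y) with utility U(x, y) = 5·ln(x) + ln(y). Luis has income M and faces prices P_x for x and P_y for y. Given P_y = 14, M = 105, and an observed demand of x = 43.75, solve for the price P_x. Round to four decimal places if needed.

Tangency: MRS = 5·y/x = P_x/P_y.
So 5·P_y·y = P_x·x; combined with the budget, a share 5/6 of income goes to x.
Demand: x*(P_x,P_y,M) = 5/6·M/P_x and y* = 1/6·M/P_y.
Set x* = 43.75 in the demand function and solve for P_x: P_x = 2.

P_x = 2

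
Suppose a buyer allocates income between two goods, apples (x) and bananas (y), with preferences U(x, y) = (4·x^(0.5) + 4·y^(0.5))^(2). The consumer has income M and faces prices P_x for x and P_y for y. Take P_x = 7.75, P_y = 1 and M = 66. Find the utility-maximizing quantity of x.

x* = 0.9733

MRS = MU_x/MU_y = (y/x)^(0.5). Set equal to P_x/P_y.
Hence y/x = (P_x/P_y)^(1/(0.5)), i.e. raised to the 2 power.
With the ratio pinned down, the budget gives x* = M/(P_x + P_y·(y/x)) and y* = (y/x)·x*.
Numerically y/x = 60.0625, so x* = 66/(7.75 + 1·60.0625) = 0.9733.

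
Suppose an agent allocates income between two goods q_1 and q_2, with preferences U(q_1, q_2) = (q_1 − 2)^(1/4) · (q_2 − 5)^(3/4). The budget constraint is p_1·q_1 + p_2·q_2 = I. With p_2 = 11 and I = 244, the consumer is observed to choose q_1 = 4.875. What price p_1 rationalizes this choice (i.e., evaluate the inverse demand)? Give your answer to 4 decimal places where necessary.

p_1 = 14

Let q_1' = q_1−2, q_2' = q_2−5. MRS = (1/3)·q_2'/q_1' = p_1/p_2.
Substituting into the budget: q_1* = 2 + 0.25·(I − 2·p_1 − 5·p_2)/p_1, and q_2* = 5 + 0.75·(…)/p_2.
Set q_1* = 4.875 in the demand function and solve for p_1: p_1 = 14.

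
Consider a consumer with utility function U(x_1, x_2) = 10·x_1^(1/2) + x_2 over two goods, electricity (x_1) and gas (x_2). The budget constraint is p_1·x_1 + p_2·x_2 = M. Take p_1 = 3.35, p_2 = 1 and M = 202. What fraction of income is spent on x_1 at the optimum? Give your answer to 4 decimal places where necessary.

share on x_1 = 0.0369

Set MRS = p_1/p_2: 5·x_1^(−1/2) = p_1/p_2.
Solve: √x_1 = 5·p_2/p_1, so x_1*(p_1,p_2) = (5·p_2/p_1)², and x_2* = (M − p_1·x_1*)/p_2.
Plugging in: x_1* = (5·1/3.35)² = 2.2277, x_2* = 194.5373.
Expenditure on x_1: 3.35·2.2277 = 7.4627; share = 0.0369.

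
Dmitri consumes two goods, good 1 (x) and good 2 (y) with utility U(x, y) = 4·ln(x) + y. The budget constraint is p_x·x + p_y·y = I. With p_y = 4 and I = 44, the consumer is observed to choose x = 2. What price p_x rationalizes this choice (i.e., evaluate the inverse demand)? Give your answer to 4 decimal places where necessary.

MU_x = 4/x, MU_y = 1. Tangency: 4/x = p_x/p_y.
So x*(p_x,p_y) = 4·p_y/p_x, independent of income; and y* = (I − 4·p_y)/p_y.
Set x* = 2 in the demand function and solve for p_x: p_x = 8.

p_x = 8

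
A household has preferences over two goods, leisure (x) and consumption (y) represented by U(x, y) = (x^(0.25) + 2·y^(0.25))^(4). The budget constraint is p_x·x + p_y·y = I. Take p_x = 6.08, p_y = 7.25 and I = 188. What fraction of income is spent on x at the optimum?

share on x = 0.2962

MU_x ∝ x^(-0.75), MU_y ∝ 2·y^(-0.75), so MRS = (1/2)·(y/x)^(0.75) = p_x/p_y.
Hence y/x = (2·p_x/p_y)^(1/(0.75)), i.e. raised to the 4/3 power.
With the ratio pinned down, the budget gives x* = I/(p_x + p_y·(y/x)) and y* = (y/x)·x*.
Numerically y/x = 1.992786, so x* = 188/(6.08 + 7.25·1.992786) = 9.1584 and y* = 1.992786·9.1584 = 18.2506.
Expenditure on x: 6.08·9.1584 = 55.6828; share = 0.2962.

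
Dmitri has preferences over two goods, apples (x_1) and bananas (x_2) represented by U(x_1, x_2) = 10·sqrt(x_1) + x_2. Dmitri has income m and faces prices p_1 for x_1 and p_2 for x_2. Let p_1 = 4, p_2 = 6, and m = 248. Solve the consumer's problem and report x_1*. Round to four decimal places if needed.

x_1* = 56.25

Set MRS = p_1/p_2: 5·x_1^(−1/2) = p_1/p_2.
Solve: √x_1 = 5·p_2/p_1, so x_1*(p_1,p_2) = (5·p_2/p_1)², and x_2* = (m − p_1·x_1*)/p_2.
Plugging in: x_1* = (5·6/4)² = 56.25.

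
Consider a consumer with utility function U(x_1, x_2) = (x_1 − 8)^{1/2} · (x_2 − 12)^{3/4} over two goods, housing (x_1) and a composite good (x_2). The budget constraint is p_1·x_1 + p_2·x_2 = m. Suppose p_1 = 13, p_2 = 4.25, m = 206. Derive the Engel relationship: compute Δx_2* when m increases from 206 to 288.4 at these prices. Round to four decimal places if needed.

Let x_1' = x_1−8, x_2' = x_2−12. MRS = (2/3)·x_2'/x_1' = p_1/p_2.
After buying the subsistence bundle (8, 12), a share 0.4 of the remaining income goes to x_1: x_1* = 8 + 0.4·(m − 8p_1 − 12p_2)/p_1.
Discretionary income = 206 − 8·13 − 12·4.25 = 51; x_2* = 12 + 0.6·51/4.25 = 19.2.
At m' = 288.4: x_2* = 30.8329. Change: 30.8329 − 19.2 = 11.6329.

Δx_2* = 11.6329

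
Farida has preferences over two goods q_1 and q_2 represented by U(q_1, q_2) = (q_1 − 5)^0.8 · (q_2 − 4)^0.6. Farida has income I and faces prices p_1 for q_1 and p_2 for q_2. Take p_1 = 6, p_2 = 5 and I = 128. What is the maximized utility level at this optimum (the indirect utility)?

V = 15.553

Discretionary income = 128 − 5·6 − 4·5 = 78; q_1* = 5 + 4/7·78/6 = 12.4286; q_2* = 4 + 3/7·78/5 = 10.6857.
Utility at the optimum: U(12.4286, 10.6857) = 15.553.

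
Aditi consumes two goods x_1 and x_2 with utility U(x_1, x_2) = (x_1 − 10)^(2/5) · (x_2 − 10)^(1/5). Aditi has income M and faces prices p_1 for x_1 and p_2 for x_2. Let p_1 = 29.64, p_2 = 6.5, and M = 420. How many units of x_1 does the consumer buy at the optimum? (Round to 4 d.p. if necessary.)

MRS = 2·(x_2−10)/(x_1−10). Tangency with p_1/p_2 gives x_2−10 = (1/2)·(p_1/p_2)·(x_1−10).
After buying the subsistence bundle (10, 10), a share 2/3 of the remaining income goes to x_1: x_1* = 10 + 2/3·(M − 10p_1 − 10p_2)/p_1.
Discretionary income = 420 − 10·29.64 − 10·6.5 = 58.6; x_1* = 10 + 2/3·58.6/29.64 = 11.318.

x_1* = 11.318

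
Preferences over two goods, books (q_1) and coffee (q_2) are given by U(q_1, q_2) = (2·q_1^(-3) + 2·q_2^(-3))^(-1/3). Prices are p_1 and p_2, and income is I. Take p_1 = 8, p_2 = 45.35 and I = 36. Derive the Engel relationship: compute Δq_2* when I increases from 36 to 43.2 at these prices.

Substitute q_2 = (q_2/q_1)·q_1 into the budget: q_1* = I/(p_1 + p_2·(q_2/q_1)).
Numerically q_2/q_1 = 0.648079, so q_1* = 36/(8 + 45.35·0.648079) = 0.9628 and q_2* = 0.648079·0.9628 = 0.624.
At I' = 43.2: q_2* = 0.7488. Change: 0.7488 − 0.624 = 0.1248.

Δq_2* = 0.1248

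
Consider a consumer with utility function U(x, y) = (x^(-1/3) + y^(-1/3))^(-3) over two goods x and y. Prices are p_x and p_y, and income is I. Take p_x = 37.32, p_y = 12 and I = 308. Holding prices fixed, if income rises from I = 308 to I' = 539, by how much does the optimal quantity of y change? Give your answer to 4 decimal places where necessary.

From the CES first-order condition, (y/x)^(4/3) = p_x/p_y.
Hence y/x = (p_x/p_y)^(1/(4/3)), i.e. raised to the 0.75 power.
With the ratio pinned down, the budget gives x* = I/(p_x + p_y·(y/x)) and y* = (y/x)·x*.
Numerically y/x = 2.34191, so x* = 308/(37.32 + 12·2.34191) = 4.7078 and y* = 2.34191·4.7078 = 11.0253.
At I' = 539: y* = 19.2943. Change: 19.2943 − 11.0253 = 8.269.

Δy* = 8.269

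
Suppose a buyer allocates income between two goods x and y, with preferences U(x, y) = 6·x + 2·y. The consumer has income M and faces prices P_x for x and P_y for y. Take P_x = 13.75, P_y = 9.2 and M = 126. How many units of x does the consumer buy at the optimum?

x gives more utility per dollar, so spend all income on x: x* = M/P_x, y* = 0.
Numerically: x* = 9.1636, y* = 0.

x* = 9.1636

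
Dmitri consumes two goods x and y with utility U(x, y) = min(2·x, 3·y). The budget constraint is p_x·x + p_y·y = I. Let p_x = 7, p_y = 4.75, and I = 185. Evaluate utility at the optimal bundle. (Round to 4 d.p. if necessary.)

V = 36.3934

With perfect complements, no substitution: consume in ratio x:y = 3:2.
Budget: p_x·x + p_y·(2/3)·x = I, so (3·p_x + 2·p_y)·x = 3·I.
Demand: x*(p_x,p_y,I) = 3·I/(3·p_x + 2·p_y), y* = 2·I/(3·p_x + 2·p_y).
Here 3·7 + 2·4.75 = 30.5, giving x* = 18.1967 and y* = 12.1311.
Utility at the optimum: U(18.1967, 12.1311) = 36.3934.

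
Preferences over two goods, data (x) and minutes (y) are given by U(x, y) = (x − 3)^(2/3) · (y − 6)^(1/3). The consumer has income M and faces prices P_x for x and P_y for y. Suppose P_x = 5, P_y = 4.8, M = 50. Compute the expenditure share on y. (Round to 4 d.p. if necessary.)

share on y = 0.6173

After buying the subsistence bundle (3, 6), a share 2/3 of the remaining income goes to x: x* = 3 + 2/3·(M − 3P_x − 6P_y)/P_x.
Discretionary income = 50 − 3·5 − 6·4.8 = 6.2; x* = 3 + 2/3·6.2/5 = 3.8267; y* = 6 + 1/3·6.2/4.8 = 6.4306.
Expenditure on y: 4.8·6.4306 = 30.8667; share = 0.6173.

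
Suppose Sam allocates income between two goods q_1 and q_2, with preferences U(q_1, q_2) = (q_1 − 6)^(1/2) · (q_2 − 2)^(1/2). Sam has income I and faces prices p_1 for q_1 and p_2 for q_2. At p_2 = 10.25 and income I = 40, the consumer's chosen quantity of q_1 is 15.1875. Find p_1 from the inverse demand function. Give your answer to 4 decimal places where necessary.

p_1 = 0.8

Let q_1' = q_1−6, q_2' = q_2−2. MRS = q_2'/q_1' = p_1/p_2.
Substituting into the budget: q_1* = 6 + 0.5·(I − 6·p_1 − 2·p_2)/p_1, and q_2* = 2 + 0.5·(…)/p_2.
Set q_1* = 15.1875 in the demand function and solve for p_1: p_1 = 0.8.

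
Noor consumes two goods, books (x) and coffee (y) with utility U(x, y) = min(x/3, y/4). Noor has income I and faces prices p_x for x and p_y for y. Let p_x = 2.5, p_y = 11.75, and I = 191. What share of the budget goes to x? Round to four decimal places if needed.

Leontief preferences: the optimum is at the kink where x/3 = y/4, i.e. y = (4/3)·x.
Budget: p_x·x + p_y·(4/3)·x = I, so (3·p_x + 4·p_y)·x = 3·I.
Demand: x*(p_x,p_y,I) = 3·I/(3·p_x + 4·p_y), y* = 4·I/(3·p_x + 4·p_y).
Here 3·2.5 + 4·11.75 = 54.5, giving x* = 10.5138 and y* = 14.0183.
Expenditure on x: 2.5·10.5138 = 26.2844; share = 0.1376.

share on x = 0.1376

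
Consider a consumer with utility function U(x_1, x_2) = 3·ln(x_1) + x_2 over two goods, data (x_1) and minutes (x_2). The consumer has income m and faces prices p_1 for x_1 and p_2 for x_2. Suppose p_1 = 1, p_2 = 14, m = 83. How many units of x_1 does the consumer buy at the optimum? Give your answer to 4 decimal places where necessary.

x_1* = 42

Set MRS = p_1/p_2: (3/x_1)/1 = p_1/p_2.
So x_1*(p_1,p_2) = 3·p_2/p_1, independent of income; and x_2* = (m − 3·p_2)/p_2.
At the given prices: x_1* = 3·14/1 = 42.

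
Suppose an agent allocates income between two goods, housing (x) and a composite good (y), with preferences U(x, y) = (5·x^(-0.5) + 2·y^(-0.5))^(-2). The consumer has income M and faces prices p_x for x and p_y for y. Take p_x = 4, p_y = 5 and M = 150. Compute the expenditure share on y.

share on y = 0.369

MU_x ∝ 5·x^(-1.5), MU_y ∝ 2·y^(-1.5), so MRS = (5/2)·(y/x)^(1.5) = p_x/p_y.
Hence y/x = ((2/5)·p_x/p_y)^(1/(1.5)), i.e. raised to the 2/3 power.
Substitute y = (y/x)·x into the budget: x* = M/(p_x + p_y·(y/x)).
Numerically y/x = 0.467843, so x* = 150/(4 + 5·0.467843) = 23.6622 and y* = 0.467843·23.6622 = 11.0702.
Expenditure on y: 5·11.0702 = 55.351; share = 0.369.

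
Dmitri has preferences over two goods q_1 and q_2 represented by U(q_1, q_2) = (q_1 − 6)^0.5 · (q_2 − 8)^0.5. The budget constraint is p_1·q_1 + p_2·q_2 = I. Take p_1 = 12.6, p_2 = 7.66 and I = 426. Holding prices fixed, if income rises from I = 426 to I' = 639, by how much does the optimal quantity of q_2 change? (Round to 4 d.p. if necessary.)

Δq_2* = 13.9034

Substituting into the budget: q_1* = 6 + 0.5·(I − 6·p_1 − 8·p_2)/p_1, and q_2* = 8 + 0.5·(…)/p_2.
Discretionary income = 426 − 6·12.6 − 8·7.66 = 289.12; q_2* = 8 + 0.5·289.12/7.66 = 26.8721.
At I' = 639: q_2* = 40.7755. Change: 40.7755 − 26.8721 = 13.9034.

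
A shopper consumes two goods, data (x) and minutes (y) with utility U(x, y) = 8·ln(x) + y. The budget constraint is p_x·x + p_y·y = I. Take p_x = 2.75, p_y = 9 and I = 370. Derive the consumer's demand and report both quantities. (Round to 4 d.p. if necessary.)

x* = 26.1818, y* = 33.1111

At the given prices: x* = 8·9/2.75 = 26.1818, and y* = 33.1111.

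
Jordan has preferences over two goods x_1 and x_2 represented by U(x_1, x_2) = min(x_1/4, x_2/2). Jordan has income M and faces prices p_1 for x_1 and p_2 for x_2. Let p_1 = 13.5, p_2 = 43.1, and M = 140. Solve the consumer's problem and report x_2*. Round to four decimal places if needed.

x_2* = 1.9971

With perfect complements, no substitution: consume in ratio x_1:x_2 = 4:2.
Budget: p_1·x_1 + p_2·(1/2)·x_1 = M, so (4·p_1 + 2·p_2)·x_1 = 4·M.
Demand: x_1*(p_1,p_2,M) = 4·M/(4·p_1 + 2·p_2), x_2* = 2·M/(4·p_1 + 2·p_2).
Here 4·13.5 + 2·43.1 = 140.2, giving x_2* = 1.9971.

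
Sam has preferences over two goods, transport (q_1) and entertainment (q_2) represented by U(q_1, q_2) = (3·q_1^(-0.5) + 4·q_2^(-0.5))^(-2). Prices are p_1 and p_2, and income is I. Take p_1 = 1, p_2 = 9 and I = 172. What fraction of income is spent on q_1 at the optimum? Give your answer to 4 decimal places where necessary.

share on q_1 = 0.2841

From the CES first-order condition, (3/4)·(q_2/q_1)^(1.5) = p_1/p_2.
Hence q_2/q_1 = ((4/3)·p_1/p_2)^(1/(1.5)), i.e. raised to the 2/3 power.
With the ratio pinned down, the budget gives q_1* = I/(p_1 + p_2·(q_2/q_1)) and q_2* = (q_2/q_1)·q_1*.
Numerically q_2/q_1 = 0.279982, so q_1* = 172/(1 + 9·0.279982) = 48.8658 and q_2* = 0.279982·48.8658 = 13.6816.
Expenditure on q_1: 1·48.8658 = 48.8658; share = 0.2841.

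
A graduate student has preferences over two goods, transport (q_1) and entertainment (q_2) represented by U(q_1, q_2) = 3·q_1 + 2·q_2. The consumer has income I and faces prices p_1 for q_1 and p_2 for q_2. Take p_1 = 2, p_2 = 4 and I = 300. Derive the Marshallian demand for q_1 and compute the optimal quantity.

q_1* = 150

Linear utility — the consumer picks whichever good has higher MU/price: 3/2 = 1.5 vs 2/4 = 0.5.
q_1 gives more utility per dollar, so spend all income on q_1: q_1* = I/p_1, q_2* = 0.
Numerically: q_1* = 150, q_2* = 0.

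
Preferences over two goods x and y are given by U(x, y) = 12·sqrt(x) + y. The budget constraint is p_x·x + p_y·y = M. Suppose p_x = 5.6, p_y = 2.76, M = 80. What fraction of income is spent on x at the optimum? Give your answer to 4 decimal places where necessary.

Utility is quasi-linear in y; the FOC for x is 6/√x = p_x/p_y.
Solve: √x = 6·p_y/p_x, so x*(p_x,p_y) = (6·p_y/p_x)², and y* = (M − p_x·x*)/p_y.
Plugging in: x* = (6·2.76/5.6)² = 8.7447, y* = 11.2427.
Expenditure on x: 5.6·8.7447 = 48.9703; share = 0.6121.

share on x = 0.6121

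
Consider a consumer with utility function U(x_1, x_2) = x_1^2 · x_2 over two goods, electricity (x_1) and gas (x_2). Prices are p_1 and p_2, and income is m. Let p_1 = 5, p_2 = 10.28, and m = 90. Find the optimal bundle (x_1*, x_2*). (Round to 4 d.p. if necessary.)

x_1* = 12, x_2* = 2.9183

Tangency: MRS = 2·x_2/x_1 = p_1/p_2.
So 2·p_2·x_2 = p_1·x_1; combined with the budget, a share 2/3 of income goes to x_1.
Demand: x_1*(p_1,p_2,m) = 2/3·m/p_1 and x_2* = 1/3·m/p_2.
At p_1=5, p_2=10.28, m=90: x_1* = 2/3·90/5 = 12, x_2* = 2.9183.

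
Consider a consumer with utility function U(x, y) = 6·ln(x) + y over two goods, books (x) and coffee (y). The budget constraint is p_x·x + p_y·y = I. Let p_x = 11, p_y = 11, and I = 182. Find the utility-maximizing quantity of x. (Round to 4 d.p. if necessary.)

x* = 6

Set MRS = p_x/p_y: (6/x)/1 = p_x/p_y.
So x*(p_x,p_y) = 6·p_y/p_x, independent of income; and y* = (I − 6·p_y)/p_y.
At the given prices: x* = 6·11/11 = 6.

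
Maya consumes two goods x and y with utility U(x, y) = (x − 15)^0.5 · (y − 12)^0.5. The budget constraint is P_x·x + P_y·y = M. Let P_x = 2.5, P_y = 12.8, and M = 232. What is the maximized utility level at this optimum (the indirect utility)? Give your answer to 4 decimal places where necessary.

V = 3.6151

MRS = (y−12)/(x−15). Tangency with P_x/P_y gives y−12 = (P_x/P_y)·(x−15).
Substituting into the budget: x* = 15 + 0.5·(M − 15·P_x − 12·P_y)/P_x, and y* = 12 + 0.5·(…)/P_y.
Discretionary income = 232 − 15·2.5 − 12·12.8 = 40.9; x* = 15 + 0.5·40.9/2.5 = 23.18; y* = 12 + 0.5·40.9/12.8 = 13.5977.
Utility at the optimum: U(23.18, 13.5977) = 3.6151.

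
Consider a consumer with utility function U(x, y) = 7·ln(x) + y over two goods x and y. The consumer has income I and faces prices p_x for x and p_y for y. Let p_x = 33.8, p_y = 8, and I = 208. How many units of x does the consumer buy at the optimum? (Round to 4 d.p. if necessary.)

x* = 1.6568

MU_x = 7/x, MU_y = 1. Tangency: 7/x = p_x/p_y.
So x*(p_x,p_y) = 7·p_y/p_x, independent of income; and y* = (I − 7·p_y)/p_y.
At the given prices: x* = 7·8/33.8 = 1.6568.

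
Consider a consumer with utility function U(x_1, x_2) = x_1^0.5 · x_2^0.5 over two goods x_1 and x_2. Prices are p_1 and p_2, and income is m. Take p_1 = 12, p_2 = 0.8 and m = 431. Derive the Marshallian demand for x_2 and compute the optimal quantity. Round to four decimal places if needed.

MU_x_1/MU_x_2 = (0.5·x_2)/(0.5·x_1); tangency sets this equal to p_1/p_2.
Rearranging, p_2·x_2 = p_1·x_1. Substituting into the budget gives p_1·x_1·(1 + 1) = m.
Demand: x_1*(p_1,p_2,m) = 0.5·m/p_1 and x_2* = 0.5·m/p_2.
At p_1=12, p_2=0.8, m=431: x_2* = 0.5·431/0.8 = 269.375.

x_2* = 269.375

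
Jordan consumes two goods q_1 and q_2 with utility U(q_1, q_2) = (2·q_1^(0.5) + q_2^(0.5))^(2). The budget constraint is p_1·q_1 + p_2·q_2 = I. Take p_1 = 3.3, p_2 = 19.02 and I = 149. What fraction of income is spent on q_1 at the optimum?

Numerically q_2/q_1 = 0.007526, so q_1* = 149/(3.3 + 19.02·0.007526) = 43.2745 and q_2* = 0.007526·43.2745 = 0.3257.
Expenditure on q_1: 3.3·43.2745 = 142.8057; share = 0.9584.

share on q_1 = 0.9584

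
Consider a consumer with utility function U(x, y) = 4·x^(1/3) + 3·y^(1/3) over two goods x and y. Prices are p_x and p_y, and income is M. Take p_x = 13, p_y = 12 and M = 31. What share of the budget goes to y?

share on y = 0.4034

MRS = MU_x/MU_y = (4/3)·(y/x)^(2/3). Set equal to p_x/p_y.
Hence y/x = ((3/4)·p_x/p_y)^(1/(2/3)), i.e. raised to the 1.5 power.
With the ratio pinned down, the budget gives x* = M/(p_x + p_y·(y/x)) and y* = (y/x)·x*.
Numerically y/x = 0.732378, so x* = 31/(13 + 12·0.732378) = 1.4228 and y* = 0.732378·1.4228 = 1.042.
Expenditure on y: 12·1.042 = 12.504; share = 0.4034.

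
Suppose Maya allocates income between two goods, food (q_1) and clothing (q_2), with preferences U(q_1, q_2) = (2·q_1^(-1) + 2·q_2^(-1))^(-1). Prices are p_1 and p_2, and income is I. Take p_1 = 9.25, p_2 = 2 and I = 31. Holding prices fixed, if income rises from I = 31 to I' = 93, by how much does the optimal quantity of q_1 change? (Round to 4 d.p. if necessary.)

Δq_1* = 4.5753

MU_q_1 ∝ 2·q_1^(-2), MU_q_2 ∝ 2·q_2^(-2), so MRS = (q_2/q_1)^(2) = p_1/p_2.
Solve for the ratio: q_2/q_1 = [p_1/p_2]^(0.5).
With the ratio pinned down, the budget gives q_1* = I/(p_1 + p_2·(q_2/q_1)) and q_2* = (q_2/q_1)·q_1*.
Numerically q_2/q_1 = 2.150581, so q_1* = 31/(9.25 + 2·2.150581) = 2.2876.
At I' = 93: q_1* = 6.8629. Change: 6.8629 − 2.2876 = 4.5753.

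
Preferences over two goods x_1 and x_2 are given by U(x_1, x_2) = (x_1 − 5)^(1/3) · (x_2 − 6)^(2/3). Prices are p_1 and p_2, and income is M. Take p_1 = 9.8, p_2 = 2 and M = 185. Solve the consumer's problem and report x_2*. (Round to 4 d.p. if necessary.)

x_2* = 47.3333

Substituting into the budget: x_1* = 5 + 1/3·(M − 5·p_1 − 6·p_2)/p_1, and x_2* = 6 + 2/3·(…)/p_2.
Discretionary income = 185 − 5·9.8 − 6·2 = 124; x_2* = 6 + 2/3·124/2 = 47.3333.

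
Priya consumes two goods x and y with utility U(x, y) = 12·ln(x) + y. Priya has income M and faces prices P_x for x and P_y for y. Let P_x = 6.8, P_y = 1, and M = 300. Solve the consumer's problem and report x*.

x* = 1.7647

At the given prices: x* = 12·1/6.8 = 1.7647.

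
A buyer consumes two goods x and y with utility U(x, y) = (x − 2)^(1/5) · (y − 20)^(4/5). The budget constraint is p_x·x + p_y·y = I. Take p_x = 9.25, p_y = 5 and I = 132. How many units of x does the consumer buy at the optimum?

x* = 2.2919

MRS = (1/4)·(y−20)/(x−2). Tangency with p_x/p_y gives y−20 = 4·(p_x/p_y)·(x−2).
After buying the subsistence bundle (2, 20), a share 0.2 of the remaining income goes to x: x* = 2 + 0.2·(I − 2p_x − 20p_y)/p_x.
Discretionary income = 132 − 2·9.25 − 20·5 = 13.5; x* = 2 + 0.2·13.5/9.25 = 2.2919.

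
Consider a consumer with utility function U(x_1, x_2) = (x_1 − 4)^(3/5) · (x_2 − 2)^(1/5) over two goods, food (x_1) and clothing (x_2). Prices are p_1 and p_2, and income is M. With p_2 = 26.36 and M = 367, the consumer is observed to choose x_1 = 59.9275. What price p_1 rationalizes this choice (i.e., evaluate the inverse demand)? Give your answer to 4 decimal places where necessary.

This is Cobb-Douglas in (x_1−4, x_2−2): tangency gives 0.6·p_2·(x_2−2) = 0.2·p_1·(x_1−4).
Substituting into the budget: x_1* = 4 + 0.75·(M − 4·p_1 − 2·p_2)/p_1, and x_2* = 2 + 0.25·(…)/p_2.
Set x_1* = 59.9275 in the demand function and solve for p_1: p_1 = 4.

p_1 = 4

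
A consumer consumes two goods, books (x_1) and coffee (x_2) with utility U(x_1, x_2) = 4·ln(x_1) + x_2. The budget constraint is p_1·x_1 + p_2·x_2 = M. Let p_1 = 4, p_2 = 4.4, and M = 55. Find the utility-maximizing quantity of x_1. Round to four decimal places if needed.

x_1* = 4.4

At the given prices: x_1* = 4·4.4/4 = 4.4.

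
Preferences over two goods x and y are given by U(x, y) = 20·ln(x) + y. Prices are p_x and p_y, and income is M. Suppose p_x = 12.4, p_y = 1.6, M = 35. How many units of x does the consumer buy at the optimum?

MU_x = 20/x, MU_y = 1. Tangency: 20/x = p_x/p_y.
So x*(p_x,p_y) = 20·p_y/p_x, independent of income; and y* = (M − 20·p_y)/p_y.
At the given prices: x* = 20·1.6/12.4 = 2.5806.

x* = 2.5806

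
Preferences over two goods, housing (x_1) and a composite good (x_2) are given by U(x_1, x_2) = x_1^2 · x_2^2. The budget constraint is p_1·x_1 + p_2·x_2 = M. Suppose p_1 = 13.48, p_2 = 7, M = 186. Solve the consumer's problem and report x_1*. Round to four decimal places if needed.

x_1* = 6.8991

MU_x_1/MU_x_2 = (2·x_2)/(2·x_1); tangency sets this equal to p_1/p_2.
Rearranging, p_2·x_2 = p_1·x_1. Substituting into the budget gives p_1·x_1·(1 + 1) = M.
Demand: x_1*(p_1,p_2,M) = 0.5·M/p_1 and x_2* = 0.5·M/p_2.
At p_1=13.48, p_2=7, M=186: x_1* = 0.5·186/13.48 = 6.8991.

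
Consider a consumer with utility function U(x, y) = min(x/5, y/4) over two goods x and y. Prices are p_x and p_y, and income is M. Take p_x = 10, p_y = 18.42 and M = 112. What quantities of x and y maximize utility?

Leontief preferences: the optimum is at the kink where x/5 = y/4, i.e. y = (4/5)·x.
Budget: p_x·x + p_y·(4/5)·x = M, so (5·p_x + 4·p_y)·x = 5·M.
Demand: x*(p_x,p_y,M) = 5·M/(5·p_x + 4·p_y), y* = 4·M/(5·p_x + 4·p_y).
Here 5·10 + 4·18.42 = 123.68, giving x* = 4.5278 and y* = 3.6223.

x* = 4.5278, y* = 3.6223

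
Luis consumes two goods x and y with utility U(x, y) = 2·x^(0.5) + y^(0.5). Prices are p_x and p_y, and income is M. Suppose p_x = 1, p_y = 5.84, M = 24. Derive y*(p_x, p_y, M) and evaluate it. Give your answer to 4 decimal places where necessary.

y* = 0.1687

MU_x ∝ 2·x^(-0.5), MU_y ∝ y^(-0.5), so MRS = 2·(y/x)^(0.5) = p_x/p_y.
Solve for the ratio: y/x = [(1/2)·p_x/p_y]^(2).
With the ratio pinned down, the budget gives x* = M/(p_x + p_y·(y/x)) and y* = (y/x)·x*.
Numerically y/x = 0.00733, so x* = 24/(1 + 5.84·0.00733) = 23.0148 and y* = 0.00733·23.0148 = 0.1687.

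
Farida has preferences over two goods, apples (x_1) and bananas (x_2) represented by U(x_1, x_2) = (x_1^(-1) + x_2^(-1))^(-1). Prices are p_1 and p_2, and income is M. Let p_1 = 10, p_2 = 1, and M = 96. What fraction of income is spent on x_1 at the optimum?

With the ratio pinned down, the budget gives x_1* = M/(p_1 + p_2·(x_2/x_1)) and x_2* = (x_2/x_1)·x_1*.
Numerically x_2/x_1 = 3.162278, so x_1* = 96/(10 + 1·3.162278) = 7.2936 and x_2* = 3.162278·7.2936 = 23.0643.
Expenditure on x_1: 10·7.2936 = 72.9357; share = 0.7597.

share on x_1 = 0.7597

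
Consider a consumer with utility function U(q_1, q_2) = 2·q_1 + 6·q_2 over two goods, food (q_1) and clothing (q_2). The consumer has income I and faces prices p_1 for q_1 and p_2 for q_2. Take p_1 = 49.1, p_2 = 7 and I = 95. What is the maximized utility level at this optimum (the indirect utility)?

V = 81.4286

Perfect substitutes: compare marginal utility per dollar. 2/p_1 vs 6/p_2 → 0.0407 vs 0.8571.
q_2 gives more utility per dollar, so spend all income on q_2: q_2* = I/p_2, q_1* = 0.
Numerically: q_1* = 0, q_2* = 13.5714.
Utility at the optimum: U(0, 13.5714) = 81.4286.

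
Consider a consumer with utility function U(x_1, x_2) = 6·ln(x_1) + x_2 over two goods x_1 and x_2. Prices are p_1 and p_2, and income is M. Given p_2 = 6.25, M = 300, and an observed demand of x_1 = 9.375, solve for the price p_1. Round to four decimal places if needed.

p_1 = 4

MU_x_1 = 6/x_1, MU_x_2 = 1. Tangency: 6/x_1 = p_1/p_2.
So x_1*(p_1,p_2) = 6·p_2/p_1, independent of income; and x_2* = (M − 6·p_2)/p_2.
Set x_1* = 9.375 in the demand function and solve for p_1: p_1 = 4.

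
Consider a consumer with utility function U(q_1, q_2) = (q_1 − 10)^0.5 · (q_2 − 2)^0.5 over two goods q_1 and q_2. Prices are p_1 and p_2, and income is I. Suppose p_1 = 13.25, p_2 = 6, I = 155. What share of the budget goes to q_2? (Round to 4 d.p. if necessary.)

This is Cobb-Douglas in (q_1−10, q_2−2): tangency gives 0.5·p_2·(q_2−2) = 0.5·p_1·(q_1−10).
Substituting into the budget: q_1* = 10 + 0.5·(I − 10·p_1 − 2·p_2)/p_1, and q_2* = 2 + 0.5·(…)/p_2.
Discretionary income = 155 − 10·13.25 − 2·6 = 10.5; q_1* = 10 + 0.5·10.5/13.25 = 10.3962; q_2* = 2 + 0.5·10.5/6 = 2.875.
Expenditure on q_2: 6·2.875 = 17.25; share = 0.1113.

share on q_2 = 0.1113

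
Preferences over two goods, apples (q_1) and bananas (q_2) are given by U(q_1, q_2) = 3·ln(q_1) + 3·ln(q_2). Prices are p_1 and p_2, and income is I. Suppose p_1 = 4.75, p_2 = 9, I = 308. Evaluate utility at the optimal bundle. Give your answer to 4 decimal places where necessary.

V = 18.9556

The MRS is q_2/q_1. Set MRS = p_1/p_2.
So 3·p_2·q_2 = 3·p_1·q_1; combined with the budget, a share 0.5 of income goes to q_1.
Demand: q_1*(p_1,p_2,I) = 0.5·I/p_1 and q_2* = 0.5·I/p_2.
At p_1=4.75, p_2=9, I=308: q_1* = 0.5·308/4.75 = 32.4211, q_2* = 17.1111.
Utility at the optimum: U(32.4211, 17.1111) = 18.9556.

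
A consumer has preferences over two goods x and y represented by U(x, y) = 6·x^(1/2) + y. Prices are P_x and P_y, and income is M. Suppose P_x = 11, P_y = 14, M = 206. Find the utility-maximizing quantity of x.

MU_x = 3/√x, MU_y = 1. Tangency: 3/√x = P_x/P_y.
Solve: √x = 3·P_y/P_x, so x*(P_x,P_y) = (3·P_y/P_x)², and y* = (M − P_x·x*)/P_y.
Plugging in: x* = (3·14/11)² = 14.5785.

x* = 14.5785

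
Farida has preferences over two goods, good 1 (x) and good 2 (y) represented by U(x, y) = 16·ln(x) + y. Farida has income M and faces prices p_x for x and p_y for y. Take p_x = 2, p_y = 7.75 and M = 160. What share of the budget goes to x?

MU_x = 16/x, MU_y = 1. Tangency: 16/x = p_x/p_y.
So x*(p_x,p_y) = 16·p_y/p_x, independent of income; and y* = (M − 16·p_y)/p_y.
At the given prices: x* = 16·7.75/2 = 62, and y* = 4.6452.
Expenditure on x: 2·62 = 124; share = 0.775.

share on x = 0.775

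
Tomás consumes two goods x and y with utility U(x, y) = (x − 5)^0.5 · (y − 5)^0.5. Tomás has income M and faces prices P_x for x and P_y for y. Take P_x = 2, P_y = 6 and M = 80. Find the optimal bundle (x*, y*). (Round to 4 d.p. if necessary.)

x* = 15, y* = 8.3333

This is Cobb-Douglas in (x−5, y−5): tangency gives 0.5·P_y·(y−5) = 0.5·P_x·(x−5).
Substituting into the budget: x* = 5 + 0.5·(M − 5·P_x − 5·P_y)/P_x, and y* = 5 + 0.5·(…)/P_y.
Discretionary income = 80 − 5·2 − 5·6 = 40; x* = 5 + 0.5·40/2 = 15; y* = 5 + 0.5·40/6 = 8.3333.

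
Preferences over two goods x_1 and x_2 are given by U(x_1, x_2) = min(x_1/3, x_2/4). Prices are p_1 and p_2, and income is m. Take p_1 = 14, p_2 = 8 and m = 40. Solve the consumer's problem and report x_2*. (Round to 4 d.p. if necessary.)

Leontief preferences: the optimum is at the kink where x_1/3 = x_2/4, i.e. x_2 = (4/3)·x_1.
Budget: p_1·x_1 + p_2·(4/3)·x_1 = m, so (3·p_1 + 4·p_2)·x_1 = 3·m.
Demand: x_1*(p_1,p_2,m) = 3·m/(3·p_1 + 4·p_2), x_2* = 4·m/(3·p_1 + 4·p_2).
Here 3·14 + 4·8 = 74, giving x_2* = 2.1622.

x_2* = 2.1622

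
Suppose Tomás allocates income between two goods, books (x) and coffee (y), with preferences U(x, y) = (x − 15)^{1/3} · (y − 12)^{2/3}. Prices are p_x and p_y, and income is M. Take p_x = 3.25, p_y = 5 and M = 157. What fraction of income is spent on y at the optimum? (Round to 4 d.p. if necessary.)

share on y = 0.587

MRS = (1/2)·(y−12)/(x−15). Tangency with p_x/p_y gives y−12 = 2·(p_x/p_y)·(x−15).
After buying the subsistence bundle (15, 12), a share 1/3 of the remaining income goes to x: x* = 15 + 1/3·(M − 15p_x − 12p_y)/p_x.
Discretionary income = 157 − 15·3.25 − 12·5 = 48.25; x* = 15 + 1/3·48.25/3.25 = 19.9487; y* = 12 + 2/3·48.25/5 = 18.4333.
Expenditure on y: 5·18.4333 = 92.1667; share = 0.587.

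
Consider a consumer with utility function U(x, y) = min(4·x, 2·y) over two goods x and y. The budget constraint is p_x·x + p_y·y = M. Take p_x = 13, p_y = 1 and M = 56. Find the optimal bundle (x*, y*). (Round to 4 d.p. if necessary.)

x* = 3.7333, y* = 7.4667

With perfect complements, no substitution: consume in ratio x:y = 2:4.
Budget: p_x·x + p_y·2·x = M, so (2·p_x + 4·p_y)·x = 2·M.
Demand: x*(p_x,p_y,M) = 2·M/(2·p_x + 4·p_y), y* = 4·M/(2·p_x + 4·p_y).
Here 2·13 + 4·1 = 30, giving x* = 3.7333 and y* = 7.4667.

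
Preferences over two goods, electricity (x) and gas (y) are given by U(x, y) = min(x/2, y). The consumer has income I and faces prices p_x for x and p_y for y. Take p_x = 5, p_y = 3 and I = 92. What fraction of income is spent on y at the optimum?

share on y = 0.2308

Leontief preferences: the optimum is at the kink where x/2 = y/1, i.e. y = (1/2)·x.
Budget: p_x·x + p_y·(1/2)·x = I, so (2·p_x + p_y)·x = 2·I.
Demand: x*(p_x,p_y,I) = 2·I/(2·p_x + p_y), y* = I/(2·p_x + p_y).
Here 2·5 + 3 = 13, giving x* = 14.1538 and y* = 7.0769.
Expenditure on y: 3·7.0769 = 21.2308; share = 0.2308.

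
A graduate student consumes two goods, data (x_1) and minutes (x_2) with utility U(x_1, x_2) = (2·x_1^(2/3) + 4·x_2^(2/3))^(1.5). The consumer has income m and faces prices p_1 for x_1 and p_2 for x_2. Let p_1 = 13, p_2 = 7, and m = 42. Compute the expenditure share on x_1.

share on x_1 = 0.035

MRS = MU_x_1/MU_x_2 = (1/2)·(x_2/x_1)^(1/3). Set equal to p_1/p_2.
Solve for the ratio: x_2/x_1 = [2·p_1/p_2]^(3).
With the ratio pinned down, the budget gives x_1* = m/(p_1 + p_2·(x_2/x_1)) and x_2* = (x_2/x_1)·x_1*.
Numerically x_2/x_1 = 51.241983, so x_1* = 42/(13 + 7·51.241983) = 0.113 and x_2* = 51.241983·0.113 = 5.7901.
Expenditure on x_1: 13·0.113 = 1.469; share = 0.035.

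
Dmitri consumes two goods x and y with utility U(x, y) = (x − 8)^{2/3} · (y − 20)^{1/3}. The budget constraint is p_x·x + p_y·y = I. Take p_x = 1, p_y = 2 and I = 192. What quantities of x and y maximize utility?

Let x' = x−8, y' = y−20. MRS = 2·y'/x' = p_x/p_y.
Substituting into the budget: x* = 8 + 2/3·(I − 8·p_x − 20·p_y)/p_x, and y* = 20 + 1/3·(…)/p_y.
Discretionary income = 192 − 8·1 − 20·2 = 144; x* = 8 + 2/3·144/1 = 104; y* = 20 + 1/3·144/2 = 44.

x* = 104, y* = 44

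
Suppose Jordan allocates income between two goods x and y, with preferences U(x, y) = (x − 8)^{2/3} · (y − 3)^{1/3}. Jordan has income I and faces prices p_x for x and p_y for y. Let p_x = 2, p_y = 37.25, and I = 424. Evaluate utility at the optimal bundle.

V = 29.5684

MRS = 2·(y−3)/(x−8). Tangency with p_x/p_y gives y−3 = (1/2)·(p_x/p_y)·(x−8).
Substituting into the budget: x* = 8 + 2/3·(I − 8·p_x − 3·p_y)/p_x, and y* = 3 + 1/3·(…)/p_y.
Discretionary income = 424 − 8·2 − 3·37.25 = 296.25; x* = 8 + 2/3·296.25/2 = 106.75; y* = 3 + 1/3·296.25/37.25 = 5.651.
Utility at the optimum: U(106.75, 5.651) = 29.5684.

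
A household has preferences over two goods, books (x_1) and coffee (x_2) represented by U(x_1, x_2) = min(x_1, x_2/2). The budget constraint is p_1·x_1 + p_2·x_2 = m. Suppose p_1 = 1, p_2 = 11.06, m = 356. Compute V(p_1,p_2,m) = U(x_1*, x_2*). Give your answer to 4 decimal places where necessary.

V = 15.3979

With perfect complements, no substitution: consume in ratio x_1:x_2 = 1:2.
Budget: p_1·x_1 + p_2·2·x_1 = m, so (p_1 + 2·p_2)·x_1 = m.
Demand: x_1*(p_1,p_2,m) = m/(p_1 + 2·p_2), x_2* = 2·m/(p_1 + 2·p_2).
Here 1 + 2·11.06 = 23.12, giving x_1* = 15.3979 and x_2* = 30.7958.
Utility at the optimum: U(15.3979, 30.7958) = 15.3979.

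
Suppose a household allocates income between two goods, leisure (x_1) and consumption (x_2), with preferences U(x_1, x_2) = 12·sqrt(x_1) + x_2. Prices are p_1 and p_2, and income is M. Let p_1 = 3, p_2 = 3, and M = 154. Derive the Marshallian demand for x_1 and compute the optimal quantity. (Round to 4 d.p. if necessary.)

x_1* = 36

MU_x_1 = 6/√x_1, MU_x_2 = 1. Tangency: 6/√x_1 = p_1/p_2.
Thus x_1* = (6·p_2/p_1)² — independent of M — with the rest of income spent on x_2.
Plugging in: x_1* = (6·3/3)² = 36.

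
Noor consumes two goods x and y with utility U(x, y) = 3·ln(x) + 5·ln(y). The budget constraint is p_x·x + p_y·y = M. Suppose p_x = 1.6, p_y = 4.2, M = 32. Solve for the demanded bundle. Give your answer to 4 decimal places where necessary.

Demand: x*(p_x,p_y,M) = 0.375·M/p_x and y* = 0.625·M/p_y.
At p_x=1.6, p_y=4.2, M=32: x* = 0.375·32/1.6 = 7.5, y* = 4.7619.

x* = 7.5, y* = 4.7619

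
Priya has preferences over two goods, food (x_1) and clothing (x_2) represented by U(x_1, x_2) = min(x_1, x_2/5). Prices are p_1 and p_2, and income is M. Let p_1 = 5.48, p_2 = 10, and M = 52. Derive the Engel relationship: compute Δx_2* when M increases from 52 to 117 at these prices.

With perfect complements, no substitution: consume in ratio x_1:x_2 = 1:5.
Budget: p_1·x_1 + p_2·5·x_1 = M, so (p_1 + 5·p_2)·x_1 = M.
Demand: x_1*(p_1,p_2,M) = M/(p_1 + 5·p_2), x_2* = 5·M/(p_1 + 5·p_2).
Here 5.48 + 5·10 = 55.48, giving x_2* = 4.6864.
At M' = 117: x_2* = 10.5443. Change: 10.5443 − 4.6864 = 5.858.

Δx_2* = 5.858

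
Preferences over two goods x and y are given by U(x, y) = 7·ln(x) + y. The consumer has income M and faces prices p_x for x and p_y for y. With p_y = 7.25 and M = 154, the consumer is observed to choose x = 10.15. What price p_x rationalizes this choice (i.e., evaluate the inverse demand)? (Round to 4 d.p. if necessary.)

Set MRS = p_x/p_y: (7/x)/1 = p_x/p_y.
So x*(p_x,p_y) = 7·p_y/p_x, independent of income; and y* = (M − 7·p_y)/p_y.
Set x* = 10.15 in the demand function and solve for p_x: p_x = 5.

p_x = 5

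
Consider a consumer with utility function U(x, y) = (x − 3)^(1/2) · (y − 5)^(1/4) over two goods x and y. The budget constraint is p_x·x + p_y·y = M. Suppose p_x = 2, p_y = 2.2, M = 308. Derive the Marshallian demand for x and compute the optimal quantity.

This is Cobb-Douglas in (x−3, y−5): tangency gives 0.5·p_y·(y−5) = 0.25·p_x·(x−3).
After buying the subsistence bundle (3, 5), a share 2/3 of the remaining income goes to x: x* = 3 + 2/3·(M − 3p_x − 5p_y)/p_x.
Discretionary income = 308 − 3·2 − 5·2.2 = 291; x* = 3 + 2/3·291/2 = 100.

x* = 100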